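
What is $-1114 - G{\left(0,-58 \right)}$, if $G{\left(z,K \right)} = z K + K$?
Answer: $-1056$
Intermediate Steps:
$G{\left(z,K \right)} = K + K z$ ($G{\left(z,K \right)} = K z + K = K + K z$)
$-1114 - G{\left(0,-58 \right)} = -1114 - - 58 \left(1 + 0\right) = -1114 - \left(-58\right) 1 = -1114 - -58 = -1114 + 58 = -1056$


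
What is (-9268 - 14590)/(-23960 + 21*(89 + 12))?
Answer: 23858/21839 ≈ 1.0924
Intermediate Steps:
(-9268 - 14590)/(-23960 + 21*(89 + 12)) = -23858/(-23960 + 21*101) = -23858/(-23960 + 2121) = -23858/(-21839) = -23858*(-1/21839) = 23858/21839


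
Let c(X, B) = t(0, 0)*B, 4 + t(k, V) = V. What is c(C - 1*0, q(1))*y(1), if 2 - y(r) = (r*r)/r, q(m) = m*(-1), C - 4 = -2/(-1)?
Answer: 4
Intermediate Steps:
C = 6 (C = 4 - 2/(-1) = 4 - 2*(-1) = 4 + 2 = 6)
q(m) = -m
t(k, V) = -4 + V
y(r) = 2 - r (y(r) = 2 - r*r/r = 2 - r²/r = 2 - r)
c(X, B) = -4*B (c(X, B) = (-4 + 0)*B = -4*B)
c(C - 1*0, q(1))*y(1) = (-(-4))*(2 - 1*1) = (-4*(-1))*(2 - 1) = 4*1 = 4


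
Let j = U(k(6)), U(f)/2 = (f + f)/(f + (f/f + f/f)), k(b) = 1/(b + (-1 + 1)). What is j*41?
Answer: 164/13 ≈ 12.615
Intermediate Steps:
k(b) = 1/b (k(b) = 1/(b + 0) = 1/b)
U(f) = 4*f/(2 + f) (U(f) = 2*((f + f)/(f + (f/f + f/f))) = 2*((2*f)/(f + (1 + 1))) = 2*((2*f)/(f + 2)) = 2*((2*f)/(2 + f)) = 2*(2*f/(2 + f)) = 4*f/(2 + f))
j = 4/13 (j = 4/(6*(2 + 1/6)) = 4*(⅙)/(2 + ⅙) = 4*(⅙)/(13/6) = 4*(⅙)*(6/13) = 4/13 ≈ 0.30769)
j*41 = (4/13)*41 = 164/13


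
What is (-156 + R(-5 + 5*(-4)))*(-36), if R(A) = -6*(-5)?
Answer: 4536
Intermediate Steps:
R(A) = 30
(-156 + R(-5 + 5*(-4)))*(-36) = (-156 + 30)*(-36) = -126*(-36) = 4536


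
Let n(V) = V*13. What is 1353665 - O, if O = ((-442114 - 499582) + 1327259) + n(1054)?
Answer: 954400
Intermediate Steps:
n(V) = 13*V
O = 399265 (O = ((-442114 - 499582) + 1327259) + 13*1054 = (-941696 + 1327259) + 13702 = 385563 + 13702 = 399265)
1353665 - O = 1353665 - 1*399265 = 1353665 - 399265 = 954400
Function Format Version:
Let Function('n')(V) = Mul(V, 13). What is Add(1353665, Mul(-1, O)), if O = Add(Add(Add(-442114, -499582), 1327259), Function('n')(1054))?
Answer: 954400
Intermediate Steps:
Function('n')(V) = Mul(13, V)
O = 399265 (O = Add(Add(Add(-442114, -499582), 1327259), Mul(13, 1054)) = Add(Add(-941696, 1327259), 13702) = Add(385563, 13702) = 399265)
Add(1353665, Mul(-1, O)) = Add(1353665, Mul(-1, 399265)) = Add(1353665, -399265) = 954400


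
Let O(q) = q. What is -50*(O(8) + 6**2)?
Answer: -2200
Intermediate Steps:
-50*(O(8) + 6**2) = -50*(8 + 6**2) = -50*(8 + 36) = -50*44 = -2200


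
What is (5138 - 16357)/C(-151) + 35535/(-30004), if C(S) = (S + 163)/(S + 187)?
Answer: -1009880163/30004 ≈ -33658.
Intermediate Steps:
C(S) = (163 + S)/(187 + S)
(5138 - 16357)/C(-151) + 35535/(-30004) = (5138 - 16357)/(((163 - 151)/(187 - 151))) + 35535/(-30004) = -11219/(12/36) + 35535*(-1/30004) = -11219/((1/36)*12) - 35535/30004 = -11219/⅓ - 35535/30004 = -11219*3 - 35535/30004 = -33657 - 35535/30004 = -1009880163/30004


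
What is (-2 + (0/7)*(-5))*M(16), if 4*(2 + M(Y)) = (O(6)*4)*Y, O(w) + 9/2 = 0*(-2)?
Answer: 148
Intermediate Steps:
O(w) = -9/2 (O(w) = -9/2 + 0*(-2) = -9/2 + 0 = -9/2)
M(Y) = -2 - 9*Y/2 (M(Y) = -2 + ((-9/2*4)*Y)/4 = -2 + (-18*Y)/4 = -2 - 9*Y/2)
(-2 + (0/7)*(-5))*M(16) = (-2 + (0/7)*(-5))*(-2 - 9/2*16) = (-2 + (0*(1/7))*(-5))*(-2 - 72) = (-2 + 0*(-5))*(-74) = (-2 + 0)*(-74) = -2*(-74) = 148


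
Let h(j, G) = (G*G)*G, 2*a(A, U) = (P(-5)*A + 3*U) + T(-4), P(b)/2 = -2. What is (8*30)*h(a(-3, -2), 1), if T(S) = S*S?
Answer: 240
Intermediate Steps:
P(b) = -4 (P(b) = 2*(-2) = -4)
T(S) = S**2
a(A, U) = 8 - 2*A + 3*U/2 (a(A, U) = ((-4*A + 3*U) + (-4)**2)/2 = ((-4*A + 3*U) + 16)/2 = (16 - 4*A + 3*U)/2 = 8 - 2*A + 3*U/2)
h(j, G) = G**3 (h(j, G) = G**2*G = G**3)
(8*30)*h(a(-3, -2), 1) = (8*30)*1**3 = 240*1 = 240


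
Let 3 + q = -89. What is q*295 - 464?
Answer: -27604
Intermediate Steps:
q = -92 (q = -3 - 89 = -92)
q*295 - 464 = -92*295 - 464 = -27140 - 464 = -27604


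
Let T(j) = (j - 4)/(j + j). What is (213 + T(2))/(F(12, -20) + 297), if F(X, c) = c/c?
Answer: 425/596 ≈ 0.71309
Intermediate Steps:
F(X, c) = 1
T(j) = (-4 + j)/(2*j) (T(j) = (-4 + j)/((2*j)) = (-4 + j)*(1/(2*j)) = (-4 + j)/(2*j))
(213 + T(2))/(F(12, -20) + 297) = (213 + (½)*(-4 + 2)/2)/(1 + 297) = (213 + (½)*(½)*(-2))/298 = (213 - ½)*(1/298) = (425/2)*(1/298) = 425/596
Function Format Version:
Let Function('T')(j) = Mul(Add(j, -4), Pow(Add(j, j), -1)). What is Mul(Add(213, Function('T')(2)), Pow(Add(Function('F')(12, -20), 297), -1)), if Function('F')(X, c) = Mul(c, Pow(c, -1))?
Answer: Rational(425, 596) ≈ 0.71309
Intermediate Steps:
Function('F')(X, c) = 1
Function('T')(j) = Mul(Rational(1, 2), Pow(j, -1), Add(-4, j)) (Function('T')(j) = Mul(Add(-4, j), Pow(Mul(2, j), -1)) = Mul(Add(-4, j), Mul(Rational(1, 2), Pow(j, -1))) = Mul(Rational(1, 2), Pow(j, -1), Add(-4, j)))
Mul(Add(213, Function('T')(2)), Pow(Add(Function('F')(12, -20), 297), -1)) = Mul(Add(213, Mul(Rational(1, 2), Pow(2, -1), Add(-4, 2))), Pow(Add(1, 297), -1)) = Mul(Add(213, Mul(Rational(1, 2), Rational(1, 2), -2)), Pow(298, -1)) = Mul(Add(213, Rational(-1, 2)), Rational(1, 298)) = Mul(Rational(425, 2), Rational(1, 298)) = Rational(425, 596)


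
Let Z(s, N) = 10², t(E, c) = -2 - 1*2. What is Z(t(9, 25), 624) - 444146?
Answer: -444046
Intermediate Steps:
t(E, c) = -4 (t(E, c) = -2 - 2 = -4)
Z(s, N) = 100
Z(t(9, 25), 624) - 444146 = 100 - 444146 = -444046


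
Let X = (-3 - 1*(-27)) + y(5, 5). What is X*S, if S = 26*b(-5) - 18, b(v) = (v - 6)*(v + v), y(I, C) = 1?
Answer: 71050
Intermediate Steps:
b(v) = 2*v*(-6 + v) (b(v) = (-6 + v)*(2*v) = 2*v*(-6 + v))
X = 25 (X = (-3 - 1*(-27)) + 1 = (-3 + 27) + 1 = 24 + 1 = 25)
S = 2842 (S = 26*(2*(-5)*(-6 - 5)) - 18 = 26*(2*(-5)*(-11)) - 18 = 26*110 - 18 = 2860 - 18 = 2842)
X*S = 25*2842 = 71050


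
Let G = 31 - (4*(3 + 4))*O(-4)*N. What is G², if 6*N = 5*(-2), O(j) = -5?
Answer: 368449/9 ≈ 40939.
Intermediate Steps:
N = -5/3 (N = (5*(-2))/6 = (⅙)*(-10) = -5/3 ≈ -1.6667)
G = -607/3 (G = 31 - (4*(3 + 4))*(-5)*(-5)/3 = 31 - (4*7)*(-5)*(-5)/3 = 31 - 28*(-5)*(-5)/3 = 31 - (-140)*(-5)/3 = 31 - 1*700/3 = 31 - 700/3 = -607/3 ≈ -202.33)
G² = (-607/3)² = 368449/9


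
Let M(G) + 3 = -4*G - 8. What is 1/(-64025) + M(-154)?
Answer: 38735124/64025 ≈ 605.00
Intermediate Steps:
M(G) = -11 - 4*G (M(G) = -3 + (-4*G - 8) = -3 + (-8 - 4*G) = -11 - 4*G)
1/(-64025) + M(-154) = 1/(-64025) + (-11 - 4*(-154)) = -1/64025 + (-11 + 616) = -1/64025 + 605 = 38735124/64025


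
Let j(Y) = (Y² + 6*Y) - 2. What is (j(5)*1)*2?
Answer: 106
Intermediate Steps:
j(Y) = -2 + Y² + 6*Y
(j(5)*1)*2 = ((-2 + 5² + 6*5)*1)*2 = ((-2 + 25 + 30)*1)*2 = (53*1)*2 = 53*2 = 106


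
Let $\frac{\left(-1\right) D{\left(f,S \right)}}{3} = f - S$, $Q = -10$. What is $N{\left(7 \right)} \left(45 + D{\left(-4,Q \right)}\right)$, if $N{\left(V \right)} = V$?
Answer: $189$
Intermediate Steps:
$D{\left(f,S \right)} = - 3 f + 3 S$ ($D{\left(f,S \right)} = - 3 \left(f - S\right) = - 3 f + 3 S$)
$N{\left(7 \right)} \left(45 + D{\left(-4,Q \right)}\right) = 7 \left(45 + \left(\left(-3\right) \left(-4\right) + 3 \left(-10\right)\right)\right) = 7 \left(45 + \left(12 - 30\right)\right) = 7 \left(45 - 18\right) = 7 \cdot 27 = 189$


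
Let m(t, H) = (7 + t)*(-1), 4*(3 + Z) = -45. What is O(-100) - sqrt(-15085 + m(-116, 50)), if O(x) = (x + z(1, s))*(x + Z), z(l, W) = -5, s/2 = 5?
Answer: 47985/4 - 24*I*sqrt(26) ≈ 11996.0 - 122.38*I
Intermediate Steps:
Z = -57/4 (Z = -3 + (1/4)*(-45) = -3 - 45/4 = -57/4 ≈ -14.250)
s = 10 (s = 2*5 = 10)
m(t, H) = -7 - t
O(x) = (-5 + x)*(-57/4 + x) (O(x) = (x - 5)*(x - 57/4) = (-5 + x)*(-57/4 + x))
O(-100) - sqrt(-15085 + m(-116, 50)) = (285/4 + (-100)**2 - 77/4*(-100)) - sqrt(-15085 + (-7 - 1*(-116))) = (285/4 + 10000 + 1925) - sqrt(-15085 + (-7 + 116)) = 47985/4 - sqrt(-15085 + 109) = 47985/4 - sqrt(-14976) = 47985/4 - 24*I*sqrt(26)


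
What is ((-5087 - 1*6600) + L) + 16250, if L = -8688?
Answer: -4125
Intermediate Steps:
((-5087 - 1*6600) + L) + 16250 = ((-5087 - 1*6600) - 8688) + 16250 = ((-5087 - 6600) - 8688) + 16250 = (-11687 - 8688) + 16250 = -20375 + 16250 = -4125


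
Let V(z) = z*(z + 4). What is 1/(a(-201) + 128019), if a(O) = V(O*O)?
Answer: 1/1632530424 ≈ 6.1255e-10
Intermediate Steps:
V(z) = z*(4 + z)
a(O) = O**2*(4 + O**2) (a(O) = (O*O)*(4 + O*O) = O**2*(4 + O**2))
1/(a(-201) + 128019) = 1/((-201)**2*(4 + (-201)**2) + 128019) = 1/(40401*(4 + 40401) + 128019) = 1/(40401*40405 + 128019) = 1/(1632402405 + 128019) = 1/1632530424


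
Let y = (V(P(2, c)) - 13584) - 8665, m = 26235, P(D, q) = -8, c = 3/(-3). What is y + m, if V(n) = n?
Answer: 3978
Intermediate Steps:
c = -1 (c = 3*(-1/3) = -1)
y = -22257 (y = (-8 - 13584) - 8665 = -13592 - 8665 = -22257)
y + m = -22257 + 26235 = 3978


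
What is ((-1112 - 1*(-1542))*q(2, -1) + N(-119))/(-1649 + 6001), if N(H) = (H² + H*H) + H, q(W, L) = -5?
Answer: 26053/4352 ≈ 5.9864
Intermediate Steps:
N(H) = H + 2*H² (N(H) = (H² + H²) + H = 2*H² + H = H + 2*H²)
((-1112 - 1*(-1542))*q(2, -1) + N(-119))/(-1649 + 6001) = ((-1112 - 1*(-1542))*(-5) - 119*(1 + 2*(-119)))/(-1649 + 6001) = ((-1112 + 1542)*(-5) - 119*(1 - 238))/4352 = (430*(-5) - 119*(-237))*(1/4352) = (-2150 + 28203)*(1/4352) = 26053*(1/4352) = 26053/4352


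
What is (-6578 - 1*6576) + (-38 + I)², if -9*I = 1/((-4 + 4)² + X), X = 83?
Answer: -6534228617/558009 ≈ -11710.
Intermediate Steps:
I = -1/747 (I = -1/(9*((-4 + 4)² + 83)) = -1/(9*(0² + 83)) = -1/(9*(0 + 83)) = -⅑/83 = -⅑*1/83 = -1/747 ≈ -0.0013387)
(-6578 - 1*6576) + (-38 + I)² = (-6578 - 1*6576) + (-38 - 1/747)² = (-6578 - 6576) + (-28387/747)² = -13154 + 805821769/558009 = -6534228617/558009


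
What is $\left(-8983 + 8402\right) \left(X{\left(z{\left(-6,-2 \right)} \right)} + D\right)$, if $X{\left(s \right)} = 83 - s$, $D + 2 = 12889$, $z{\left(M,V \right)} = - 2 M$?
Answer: $-7528598$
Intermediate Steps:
$D = 12887$ ($D = -2 + 12889 = 12887$)
$\left(-8983 + 8402\right) \left(X{\left(z{\left(-6,-2 \right)} \right)} + D\right) = \left(-8983 + 8402\right) \left(\left(83 - \left(-2\right) \left(-6\right)\right) + 12887\right) = - 581 \left(\left(83 - 12\right) + 12887\right) = - 581 \left(71 + 12887\right) = \left(-581\right) 12958 = -7528598$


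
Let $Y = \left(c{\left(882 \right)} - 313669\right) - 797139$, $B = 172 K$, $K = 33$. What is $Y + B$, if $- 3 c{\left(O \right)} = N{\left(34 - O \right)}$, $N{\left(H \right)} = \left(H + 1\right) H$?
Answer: $- \frac{4033652}{3} \approx -1.3446 \cdot 10^{6}$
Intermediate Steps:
$N{\left(H \right)} = H \left(1 + H\right)$ ($N{\left(H \right)} = \left(1 + H\right) H = H \left(1 + H\right)$)
$c{\left(O \right)} = - \frac{\left(34 - O\right) \left(35 - O\right)}{3}$ ($c{\left(O \right)} = - \frac{\left(34 - O\right) \left(1 - \left(-34 + O\right)\right)}{3} = - \frac{\left(34 - O\right) \left(35 - O\right)}{3}$)
$B = 5676$ ($B = 172 \cdot 33 = 5676$)
$Y = - \frac{4050680}{3}$ ($Y = \left(- \frac{\left(-35 + 882\right) \left(-34 + 882\right)}{3} - 313669\right) - 797139 = \left(\left(- \frac{1}{3}\right) 847 \cdot 848 - 313669\right) - 797139 = \left(- \frac{718256}{3} - 313669\right) - 797139 = - \frac{1659263}{3} - 797139 = - \frac{4050680}{3} \approx -1.3502 \cdot 10^{6}$)
$Y + B = - \frac{4050680}{3} + 5676 = - \frac{4033652}{3}$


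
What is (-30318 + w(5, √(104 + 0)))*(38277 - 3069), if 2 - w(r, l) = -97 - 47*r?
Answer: -1055676672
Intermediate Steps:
w(r, l) = 99 + 47*r (w(r, l) = 2 - (-97 - 47*r) = 2 + (97 + 47*r) = 99 + 47*r)
(-30318 + w(5, √(104 + 0)))*(38277 - 3069) = (-30318 + (99 + 47*5))*(38277 - 3069) = (-30318 + (99 + 235))*35208 = (-30318 + 334)*35208 = -29984*35208 = -1055676672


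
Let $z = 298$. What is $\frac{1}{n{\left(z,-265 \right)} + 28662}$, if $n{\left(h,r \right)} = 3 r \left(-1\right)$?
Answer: $\frac{1}{29457} \approx 3.3948 \cdot 10^{-5}$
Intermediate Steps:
$n{\left(h,r \right)} = - 3 r$
$\frac{1}{n{\left(z,-265 \right)} + 28662} = \frac{1}{\left(-3\right) \left(-265\right) + 28662} = \frac{1}{795 + 28662} = \frac{1}{29457}$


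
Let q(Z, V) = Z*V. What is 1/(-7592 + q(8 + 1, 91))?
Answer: -1/6773 ≈ -0.00014765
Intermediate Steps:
q(Z, V) = V*Z
1/(-7592 + q(8 + 1, 91)) = 1/(-7592 + 91*(8 + 1)) = 1/(-7592 + 91*9) = 1/(-7592 + 819) = 1/(-6773) = -1/6773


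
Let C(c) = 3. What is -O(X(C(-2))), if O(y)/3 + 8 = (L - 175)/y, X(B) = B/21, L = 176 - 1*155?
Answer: 3258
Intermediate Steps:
L = 21 (L = 176 - 155 = 21)
X(B) = B/21 (X(B) = B*(1/21) = B/21)
O(y) = -24 - 462/y (O(y) = -24 + 3*((21 - 175)/y) = -24 + 3*(-154/y) = -24 - 462/y)
-O(X(C(-2))) = -(-24 - 462/((1/21)*3)) = -(-24 - 462/⅐) = -(-24 - 462*7) = -(-24 - 3234) = -1*(-3258) = 3258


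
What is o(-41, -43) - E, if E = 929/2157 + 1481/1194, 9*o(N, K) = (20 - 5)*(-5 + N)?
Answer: -67251841/858486 ≈ -78.338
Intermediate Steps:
o(N, K) = -25/3 + 5*N/3 (o(N, K) = ((20 - 5)*(-5 + N))/9 = (15*(-5 + N))/9 = (-75 + 15*N)/9 = -25/3 + 5*N/3)
E = 1434581/858486 (E = 929*(1/2157) + 1481*(1/1194) = 929/2157 + 1481/1194 = 1434581/858486 ≈ 1.6711)
o(-41, -43) - E = (-25/3 + (5/3)*(-41)) - 1*1434581/858486 = (-25/3 - 205/3) - 1434581/858486 = -230/3 - 1434581/858486 = -67251841/858486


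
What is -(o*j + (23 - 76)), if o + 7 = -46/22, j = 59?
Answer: 6483/11 ≈ 589.36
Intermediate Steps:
o = -100/11 (o = -7 - 46/22 = -7 - 46*1/22 = -7 - 23/11 = -100/11 ≈ -9.0909)
-(o*j + (23 - 76)) = -(-100/11*59 + (23 - 76)) = -(-5900/11 - 53) = -1*(-6483/11) = 6483/11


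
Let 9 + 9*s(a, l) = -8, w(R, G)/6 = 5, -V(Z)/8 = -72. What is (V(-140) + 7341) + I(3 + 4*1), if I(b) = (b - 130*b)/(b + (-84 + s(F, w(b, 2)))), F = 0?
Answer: 5629197/710 ≈ 7928.4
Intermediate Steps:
V(Z) = 576 (V(Z) = -8*(-72) = 576)
w(R, G) = 30 (w(R, G) = 6*5 = 30)
s(a, l) = -17/9 (s(a, l) = -1 + (⅑)*(-8) = -1 - 8/9 = -17/9)
I(b) = -129*b/(-773/9 + b) (I(b) = (b - 130*b)/(b + (-84 - 17/9)) = (-129*b)/(b - 773/9) = (-129*b)/(-773/9 + b) = -129*b/(-773/9 + b))
(V(-140) + 7341) + I(3 + 4*1) = (576 + 7341) - 1161*(3 + 4*1)/(-773 + 9*(3 + 4*1)) = 7917 - 1161*(3 + 4)/(-773 + 9*(3 + 4)) = 7917 - 1161*7/(-773 + 9*7) = 7917 - 1161*7/(-773 + 63) = 7917 - 1161*7/(-710) = 7917 - 1161*7*(-1/710) = 7917 + 8127/710 = 5629197/710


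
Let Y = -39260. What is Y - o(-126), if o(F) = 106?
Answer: -39366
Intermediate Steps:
Y - o(-126) = -39260 - 1*106 = -39260 - 106 = -39366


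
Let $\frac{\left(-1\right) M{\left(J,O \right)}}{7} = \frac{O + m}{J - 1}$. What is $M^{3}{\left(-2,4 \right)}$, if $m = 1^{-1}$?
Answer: $\frac{42875}{27} \approx 1588.0$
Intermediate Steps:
$m = 1$
$M{\left(J,O \right)} = - \frac{7 \left(1 + O\right)}{-1 + J}$ ($M{\left(J,O \right)} = - 7 \frac{O + 1}{J - 1} = - 7 \frac{1 + O}{-1 + J} = - \frac{7 \left(1 + O\right)}{-1 + J}$)
$M^{3}{\left(-2,4 \right)} = \left(\frac{7 \left(-1 - 4\right)}{-1 - 2}\right)^{3} = \left(\frac{7 \left(-1 - 4\right)}{-3}\right)^{3} = \left(7 \left(- \frac{1}{3}\right) \left(-5\right)\right)^{3} = \left(\frac{35}{3}\right)^{3} = \frac{42875}{27}$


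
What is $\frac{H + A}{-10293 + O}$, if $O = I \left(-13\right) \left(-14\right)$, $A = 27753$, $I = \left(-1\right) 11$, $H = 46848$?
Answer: $- \frac{74601}{12295} \approx -6.0676$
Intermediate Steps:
$I = -11$
$O = -2002$ ($O = \left(-11\right) \left(-13\right) \left(-14\right) = 143 \left(-14\right) = -2002$)
$\frac{H + A}{-10293 + O} = \frac{46848 + 27753}{-10293 - 2002} = \frac{74601}{-12295} = 74601 \left(- \frac{1}{12295}\right) = - \frac{74601}{12295}$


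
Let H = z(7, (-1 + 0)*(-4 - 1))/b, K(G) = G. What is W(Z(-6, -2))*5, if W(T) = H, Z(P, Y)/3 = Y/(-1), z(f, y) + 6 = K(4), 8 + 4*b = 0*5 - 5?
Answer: 40/13 ≈ 3.0769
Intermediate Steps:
b = -13/4 (b = -2 + (0*5 - 5)/4 = -2 + (0 - 5)/4 = -2 + (¼)*(-5) = -2 - 5/4 = -13/4 ≈ -3.2500)
z(f, y) = -2 (z(f, y) = -6 + 4 = -2)
H = 8/13 (H = -2/(-13/4) = -2*(-4/13) = 8/13 ≈ 0.61539)
Z(P, Y) = -3*Y (Z(P, Y) = 3*(Y/(-1)) = 3*(Y*(-1)) = 3*(-Y) = -3*Y)
W(T) = 8/13
W(Z(-6, -2))*5 = (8/13)*5 = 40/13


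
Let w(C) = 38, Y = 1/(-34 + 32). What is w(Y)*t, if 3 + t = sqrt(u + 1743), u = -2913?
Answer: -114 + 114*I*sqrt(130) ≈ -114.0 + 1299.8*I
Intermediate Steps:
Y = -1/2 (Y = 1/(-2) = -1/2 ≈ -0.50000)
t = -3 + 3*I*sqrt(130) (t = -3 + sqrt(-2913 + 1743) = -3 + sqrt(-1170) = -3 + 3*I*sqrt(130) ≈ -3.0 + 34.205*I)
w(Y)*t = 38*(-3 + 3*I*sqrt(130)) = -114 + 114*I*sqrt(130)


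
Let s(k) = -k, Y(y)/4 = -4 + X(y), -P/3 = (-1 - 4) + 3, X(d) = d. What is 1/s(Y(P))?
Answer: -⅛ ≈ -0.12500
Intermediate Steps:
P = 6 (P = -3*((-1 - 4) + 3) = -3*(-5 + 3) = -3*(-2) = 6)
Y(y) = -16 + 4*y (Y(y) = 4*(-4 + y) = -16 + 4*y)
1/s(Y(P)) = 1/(-(-16 + 4*6)) = 1/(-(-16 + 24)) = 1/(-1*8) = 1/(-8) = -⅛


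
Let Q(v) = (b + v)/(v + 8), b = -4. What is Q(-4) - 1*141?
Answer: -143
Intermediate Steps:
Q(v) = (-4 + v)/(8 + v) (Q(v) = (-4 + v)/(v + 8) = (-4 + v)/(8 + v))
Q(-4) - 1*141 = (-4 - 4)/(8 - 4) - 1*141 = -8/4 - 141 = (1/4)*(-8) - 141 = -2 - 141 = -143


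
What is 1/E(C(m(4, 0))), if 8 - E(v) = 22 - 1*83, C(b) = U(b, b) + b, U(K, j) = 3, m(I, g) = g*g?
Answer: 1/69 ≈ 0.014493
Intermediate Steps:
m(I, g) = g²
C(b) = 3 + b
E(v) = 69 (E(v) = 8 - (22 - 1*83) = 8 - (22 - 83) = 8 - 1*(-61) = 8 + 61 = 69)
1/E(C(m(4, 0))) = 1/69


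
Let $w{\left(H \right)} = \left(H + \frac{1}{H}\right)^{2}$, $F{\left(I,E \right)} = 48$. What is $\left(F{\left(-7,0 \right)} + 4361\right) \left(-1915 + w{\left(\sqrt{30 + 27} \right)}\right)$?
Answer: $- \frac{466432519}{57} \approx -8.183 \cdot 10^{6}$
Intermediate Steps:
$\left(F{\left(-7,0 \right)} + 4361\right) \left(-1915 + w{\left(\sqrt{30 + 27} \right)}\right) = \left(48 + 4361\right) \left(-1915 + \frac{\left(1 + \left(\sqrt{30 + 27}\right)^{2}\right)^{2}}{30 + 27}\right) = 4409 \left(-1915 + \frac{\left(1 + \left(\sqrt{57}\right)^{2}\right)^{2}}{57}\right) = 4409 \left(-1915 + \frac{\left(1 + 57\right)^{2}}{57}\right) = 4409 \left(-1915 + \frac{58^{2}}{57}\right) = 4409 \left(-1915 + \frac{1}{57} \cdot 3364\right) = 4409 \left(-1915 + \frac{3364}{57}\right) = 4409 \left(- \frac{105791}{57}\right) = - \frac{466432519}{57}$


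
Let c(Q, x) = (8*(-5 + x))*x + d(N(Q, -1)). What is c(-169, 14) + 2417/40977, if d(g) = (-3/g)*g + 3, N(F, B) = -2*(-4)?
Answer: 41307233/40977 ≈ 1008.1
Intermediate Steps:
N(F, B) = 8
d(g) = 0 (d(g) = -3 + 3 = 0)
c(Q, x) = x*(-40 + 8*x) (c(Q, x) = (8*(-5 + x))*x + 0 = (-40 + 8*x)*x + 0 = x*(-40 + 8*x) + 0 = x*(-40 + 8*x))
c(-169, 14) + 2417/40977 = 8*14*(-5 + 14) + 2417/40977 = 8*14*9 + 2417*(1/40977) = 1008 + 2417/40977 = 41307233/40977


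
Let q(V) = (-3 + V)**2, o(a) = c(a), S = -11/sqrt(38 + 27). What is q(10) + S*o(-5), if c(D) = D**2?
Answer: 49 - 55*sqrt(65)/13 ≈ 14.890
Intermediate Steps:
S = -11*sqrt(65)/65 ≈ -1.3644
o(a) = a**2
q(10) + S*o(-5) = (-3 + 10)**2 - 11*sqrt(65)/65*(-5)**2 = 7**2 - 11*sqrt(65)/65*25 = 49 - 55*sqrt(65)/13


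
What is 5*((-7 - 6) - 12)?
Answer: -125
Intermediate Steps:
5*((-7 - 6) - 12) = 5*(-13 - 12) = 5*(-25) = -125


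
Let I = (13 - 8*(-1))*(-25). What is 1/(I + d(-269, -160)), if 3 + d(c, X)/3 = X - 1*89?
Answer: -1/1281 ≈ -0.00078064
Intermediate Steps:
d(c, X) = -276 + 3*X (d(c, X) = -9 + 3*(X - 1*89) = -9 + 3*(X - 89) = -9 + 3*(-89 + X) = -9 + (-267 + 3*X) = -276 + 3*X)
I = -525 (I = (13 + 8)*(-25) = 21*(-25) = -525)
1/(I + d(-269, -160)) = 1/(-525 + (-276 + 3*(-160))) = 1/(-525 + (-276 - 480)) = 1/(-525 - 756) = 1/(-1281) = -1/1281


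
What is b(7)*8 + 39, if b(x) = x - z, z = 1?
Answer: 87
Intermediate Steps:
b(x) = -1 + x (b(x) = x - 1*1 = x - 1 = -1 + x)
b(7)*8 + 39 = (-1 + 7)*8 + 39 = 6*8 + 39 = 48 + 39 = 87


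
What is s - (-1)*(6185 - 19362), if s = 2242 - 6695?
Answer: -17630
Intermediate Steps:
s = -4453
s - (-1)*(6185 - 19362) = -4453 - (-1)*(6185 - 19362) = -4453 - (-1)*(-13177) = -4453 - 1*13177 = -4453 - 13177 = -17630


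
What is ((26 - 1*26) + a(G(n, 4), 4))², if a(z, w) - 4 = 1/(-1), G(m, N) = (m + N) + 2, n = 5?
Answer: 9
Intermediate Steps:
G(m, N) = 2 + N + m (G(m, N) = (N + m) + 2 = 2 + N + m)
a(z, w) = 3 (a(z, w) = 4 + 1/(-1) = 4 - 1 = 3)
((26 - 1*26) + a(G(n, 4), 4))² = ((26 - 1*26) + 3)² = ((26 - 26) + 3)² = (0 + 3)² = 3² = 9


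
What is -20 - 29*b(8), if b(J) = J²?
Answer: -1876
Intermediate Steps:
-20 - 29*b(8) = -20 - 29*8² = -20 - 29*64 = -20 - 1856 = -1876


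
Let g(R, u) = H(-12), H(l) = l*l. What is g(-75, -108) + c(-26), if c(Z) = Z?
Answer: 118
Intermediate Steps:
H(l) = l²
g(R, u) = 144 (g(R, u) = (-12)² = 144)
g(-75, -108) + c(-26) = 144 - 26 = 118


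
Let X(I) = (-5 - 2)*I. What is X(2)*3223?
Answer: -45122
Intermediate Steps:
X(I) = -7*I
X(2)*3223 = -7*2*3223 = -14*3223 = -45122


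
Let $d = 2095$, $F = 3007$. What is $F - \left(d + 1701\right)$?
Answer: $-789$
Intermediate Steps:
$F - \left(d + 1701\right) = 3007 - \left(2095 + 1701\right) = 3007 - 3796 = -789$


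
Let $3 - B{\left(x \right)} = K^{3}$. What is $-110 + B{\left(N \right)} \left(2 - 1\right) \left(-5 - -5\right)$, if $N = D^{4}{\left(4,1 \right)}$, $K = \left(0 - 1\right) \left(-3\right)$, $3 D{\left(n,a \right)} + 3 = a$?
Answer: $-110$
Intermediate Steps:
$D{\left(n,a \right)} = -1 + \frac{a}{3}$
$K = 3$ ($K = \left(-1\right) \left(-3\right) = 3$)
$N = \frac{16}{81}$ ($N = \left(-1 + \frac{1}{3} \cdot 1\right)^{4} = \left(-1 + \frac{1}{3}\right)^{4} = \left(- \frac{2}{3}\right)^{4} = \frac{16}{81} \approx 0.19753$)
$B{\left(x \right)} = -24$ ($B{\left(x \right)} = 3 - 3^{3} = 3 - 27 = -24$)
$-110 + B{\left(N \right)} \left(2 - 1\right) \left(-5 - -5\right) = -110 - 24 \left(2 - 1\right) \left(-5 - -5\right) = -110 - 24 \cdot 1 \left(-5 + 5\right) = -110 - 24 \cdot 1 \cdot 0 = -110 - 0 = -110 + 0 = -110$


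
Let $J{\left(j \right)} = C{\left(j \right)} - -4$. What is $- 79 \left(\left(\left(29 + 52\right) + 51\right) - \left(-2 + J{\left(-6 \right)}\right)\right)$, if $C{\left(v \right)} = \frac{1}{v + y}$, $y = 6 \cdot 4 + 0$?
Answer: $- \frac{184781}{18} \approx -10266.0$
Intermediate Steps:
$y = 24$ ($y = 24 + 0 = 24$)
$C{\left(v \right)} = \frac{1}{24 + v}$ ($C{\left(v \right)} = \frac{1}{v + 24} = \frac{1}{24 + v}$)
$J{\left(j \right)} = 4 + \frac{1}{24 + j}$ ($J{\left(j \right)} = \frac{1}{24 + j} - -4 = \frac{1}{24 + j} + 4 = 4 + \frac{1}{24 + j}$)
$- 79 \left(\left(\left(29 + 52\right) + 51\right) - \left(-2 + J{\left(-6 \right)}\right)\right) = - 79 \left(\left(\left(29 + 52\right) + 51\right) + \left(2 - \frac{97 + 4 \left(-6\right)}{24 - 6}\right)\right) = - 79 \left(\left(81 + 51\right) + \left(2 - \frac{97 - 24}{18}\right)\right) = - 79 \left(132 + \left(2 - \frac{1}{18} \cdot 73\right)\right) = - 79 \left(132 + \left(2 - \frac{73}{18}\right)\right) = - 79 \left(132 - \frac{37}{18}\right) = \left(-79\right) \frac{2339}{18} = - \frac{184781}{18}$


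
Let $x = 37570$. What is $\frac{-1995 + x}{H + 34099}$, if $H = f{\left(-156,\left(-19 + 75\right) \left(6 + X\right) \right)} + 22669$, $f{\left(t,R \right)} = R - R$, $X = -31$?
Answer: $\frac{35575}{56768} \approx 0.62667$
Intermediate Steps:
$f{\left(t,R \right)} = 0$
$H = 22669$ ($H = 0 + 22669 = 22669$)
$\frac{-1995 + x}{H + 34099} = \frac{-1995 + 37570}{22669 + 34099} = \frac{35575}{56768}$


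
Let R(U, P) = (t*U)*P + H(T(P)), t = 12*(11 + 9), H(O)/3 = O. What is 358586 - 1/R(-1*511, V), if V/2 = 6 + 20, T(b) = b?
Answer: 2286747386665/6377124 ≈ 3.5859e+5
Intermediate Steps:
H(O) = 3*O
V = 52 (V = 2*(6 + 20) = 2*26 = 52)
t = 240 (t = 12*20 = 240)
R(U, P) = 3*P + 240*P*U (R(U, P) = (240*U)*P + 3*P = 240*P*U + 3*P = 3*P + 240*P*U)
358586 - 1/R(-1*511, V) = 358586 - 1/(3*52*(1 + 80*(-1*511))) = 358586 - 1/(3*52*(1 + 80*(-511))) = 358586 - 1/(3*52*(1 - 40880)) = 358586 - 1/(3*52*(-40879)) = 358586 - 1/(-6377124) = 358586 - 1*(-1/6377124) = 358586 + 1/6377124 = 2286747386665/6377124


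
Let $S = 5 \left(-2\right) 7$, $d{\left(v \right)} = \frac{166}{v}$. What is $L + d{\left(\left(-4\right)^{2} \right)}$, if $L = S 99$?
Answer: $- \frac{55357}{8} \approx -6919.6$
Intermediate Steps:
$S = -70$ ($S = \left(-10\right) 7 = -70$)
$L = -6930$ ($L = \left(-70\right) 99 = -6930$)
$L + d{\left(\left(-4\right)^{2} \right)} = -6930 + \frac{166}{\left(-4\right)^{2}} = -6930 + \frac{166}{16} = -6930 + 166 \cdot \frac{1}{16} = -6930 + \frac{83}{8} = - \frac{55357}{8}$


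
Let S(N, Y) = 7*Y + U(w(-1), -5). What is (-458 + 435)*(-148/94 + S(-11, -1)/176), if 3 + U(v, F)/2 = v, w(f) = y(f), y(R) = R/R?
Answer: 28313/752 ≈ 37.650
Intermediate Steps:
y(R) = 1
w(f) = 1
U(v, F) = -6 + 2*v
S(N, Y) = -4 + 7*Y (S(N, Y) = 7*Y + (-6 + 2*1) = 7*Y + (-6 + 2) = 7*Y - 4 = -4 + 7*Y)
(-458 + 435)*(-148/94 + S(-11, -1)/176) = (-458 + 435)*(-148/94 + (-4 + 7*(-1))/176) = -23*(-148*1/94 + (-4 - 7)*(1/176)) = -23*(-74/47 - 11*1/176) = -23*(-74/47 - 1/16) = -23*(-1231/752) = 28313/752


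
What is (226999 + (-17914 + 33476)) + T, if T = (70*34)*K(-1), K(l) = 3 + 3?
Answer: 256841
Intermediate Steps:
K(l) = 6
T = 14280 (T = (70*34)*6 = 2380*6 = 14280)
(226999 + (-17914 + 33476)) + T = (226999 + (-17914 + 33476)) + 14280 = (226999 + 15562) + 14280 = 242561 + 14280 = 256841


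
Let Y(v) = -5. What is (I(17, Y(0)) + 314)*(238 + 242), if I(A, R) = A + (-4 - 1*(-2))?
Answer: 157920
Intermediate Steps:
I(A, R) = -2 + A (I(A, R) = A + (-4 + 2) = A - 2 = -2 + A)
(I(17, Y(0)) + 314)*(238 + 242) = ((-2 + 17) + 314)*(238 + 242) = (15 + 314)*480 = 329*480 = 157920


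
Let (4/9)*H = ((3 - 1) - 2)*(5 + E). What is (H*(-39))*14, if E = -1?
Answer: 0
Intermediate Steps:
H = 0 (H = 9*(((3 - 1) - 2)*(5 - 1))/4 = 9*((2 - 2)*4)/4 = 9*(0*4)/4 = (9/4)*0 = 0)
(H*(-39))*14 = (0*(-39))*14 = 0*14 = 0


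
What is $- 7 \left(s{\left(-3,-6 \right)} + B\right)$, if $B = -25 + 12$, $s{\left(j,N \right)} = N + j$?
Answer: $154$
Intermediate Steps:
$B = -13$
$- 7 \left(s{\left(-3,-6 \right)} + B\right) = - 7 \left(\left(-6 - 3\right) - 13\right) = - 7 \left(-9 - 13\right) = \left(-7\right) \left(-22\right) = 154$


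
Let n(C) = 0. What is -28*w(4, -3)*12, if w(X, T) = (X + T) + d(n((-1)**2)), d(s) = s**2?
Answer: -336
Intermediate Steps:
w(X, T) = T + X (w(X, T) = (X + T) + 0**2 = (T + X) + 0 = T + X)
-28*w(4, -3)*12 = -28*(-3 + 4)*12 = -28*1*12 = -28*12 = -336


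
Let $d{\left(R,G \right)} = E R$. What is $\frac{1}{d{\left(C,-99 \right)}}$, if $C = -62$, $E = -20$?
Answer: $\frac{1}{1240} \approx 0.00080645$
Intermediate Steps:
$d{\left(R,G \right)} = - 20 R$
$\frac{1}{d{\left(C,-99 \right)}} = \frac{1}{\left(-20\right) \left(-62\right)} = \frac{1}{1240}$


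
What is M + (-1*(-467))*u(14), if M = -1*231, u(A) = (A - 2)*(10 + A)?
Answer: 134265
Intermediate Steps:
u(A) = (-2 + A)*(10 + A)
M = -231
M + (-1*(-467))*u(14) = -231 + (-1*(-467))*(-20 + 14² + 8*14) = -231 + 467*(-20 + 196 + 112) = -231 + 467*288 = -231 + 134496 = 134265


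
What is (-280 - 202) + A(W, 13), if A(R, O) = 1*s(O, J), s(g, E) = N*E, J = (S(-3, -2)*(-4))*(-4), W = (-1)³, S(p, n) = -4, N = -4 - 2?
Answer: -98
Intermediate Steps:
N = -6
W = -1
J = -64 (J = -4*(-4)*(-4) = 16*(-4) = -64)
s(g, E) = -6*E
A(R, O) = 384 (A(R, O) = 1*(-6*(-64)) = 1*384 = 384)
(-280 - 202) + A(W, 13) = (-280 - 202) + 384 = -482 + 384 = -98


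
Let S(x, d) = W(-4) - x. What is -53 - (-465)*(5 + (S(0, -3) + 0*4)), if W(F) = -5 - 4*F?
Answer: 7387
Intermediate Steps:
S(x, d) = 11 - x (S(x, d) = (-5 - 4*(-4)) - x = (-5 + 16) - x = 11 - x)
-53 - (-465)*(5 + (S(0, -3) + 0*4)) = -53 - (-465)*(5 + ((11 - 1*0) + 0*4)) = -53 - (-465)*(5 + ((11 + 0) + 0)) = -53 - (-465)*(5 + (11 + 0)) = -53 - (-465)*(5 + 11) = -53 - (-465)*16 = -53 - 93*(-80) = -53 + 7440 = 7387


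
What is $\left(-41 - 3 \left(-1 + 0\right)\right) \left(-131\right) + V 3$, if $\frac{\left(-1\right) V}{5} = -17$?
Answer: $5233$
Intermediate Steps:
$V = 85$ ($V = \left(-5\right) \left(-17\right) = 85$)
$\left(-41 - 3 \left(-1 + 0\right)\right) \left(-131\right) + V 3 = \left(-41 - 3 \left(-1 + 0\right)\right) \left(-131\right) + 85 \cdot 3 = \left(-41 - -3\right) \left(-131\right) + 255 = \left(-41 + 3\right) \left(-131\right) + 255 = \left(-38\right) \left(-131\right) + 255 = 4978 + 255 = 5233$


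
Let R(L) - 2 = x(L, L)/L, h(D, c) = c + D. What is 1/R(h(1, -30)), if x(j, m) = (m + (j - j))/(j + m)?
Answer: 58/115 ≈ 0.50435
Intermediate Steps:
x(j, m) = m/(j + m) (x(j, m) = (m + 0)/(j + m) = m/(j + m))
h(D, c) = D + c
R(L) = 2 + 1/(2*L) (R(L) = 2 + (L/(L + L))/L = 2 + (L/((2*L)))/L = 2 + (L*(1/(2*L)))/L = 2 + 1/(2*L))
1/R(h(1, -30)) = 1/(2 + 1/(2*(1 - 30))) = 1/(2 + (1/2)/(-29)) = 1/(2 + (1/2)*(-1/29)) = 1/(2 - 1/58) = 1/(115/58) = 58/115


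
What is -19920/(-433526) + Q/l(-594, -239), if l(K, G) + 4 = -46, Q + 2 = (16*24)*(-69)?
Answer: 2872141987/5419075 ≈ 530.01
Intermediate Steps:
Q = -26498 (Q = -2 + (16*24)*(-69) = -2 + 384*(-69) = -2 - 26496 = -26498)
l(K, G) = -50 (l(K, G) = -4 - 46 = -50)
-19920/(-433526) + Q/l(-594, -239) = -19920/(-433526) - 26498/(-50) = -19920*(-1/433526) - 26498*(-1/50) = 9960/216763 + 13249/25 = 2872141987/5419075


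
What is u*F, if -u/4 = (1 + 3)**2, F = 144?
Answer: -9216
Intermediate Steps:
u = -64 (u = -4*(1 + 3)**2 = -4*4**2 = -4*16 = -64)
u*F = -64*144 = -9216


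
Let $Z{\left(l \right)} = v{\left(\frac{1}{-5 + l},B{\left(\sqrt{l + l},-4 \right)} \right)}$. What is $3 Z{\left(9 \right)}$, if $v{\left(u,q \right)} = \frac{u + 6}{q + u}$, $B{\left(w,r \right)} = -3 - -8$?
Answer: $\frac{25}{7} \approx 3.5714$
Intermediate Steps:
$B{\left(w,r \right)} = 5$ ($B{\left(w,r \right)} = -3 + 8 = 5$)
$v{\left(u,q \right)} = \frac{6 + u}{q + u}$
$Z{\left(l \right)} = \frac{6 + \frac{1}{-5 + l}}{5 + \frac{1}{-5 + l}}$
$3 Z{\left(9 \right)} = 3 \frac{-29 + 6 \cdot 9}{-24 + 5 \cdot 9} = 3 \frac{-29 + 54}{-24 + 45} = 3 \cdot \frac{1}{21} \cdot 25 = 3 \cdot \frac{25}{21} = \frac{25}{7}$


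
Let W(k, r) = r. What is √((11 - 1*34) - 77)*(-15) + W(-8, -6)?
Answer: -6 - 150*I ≈ -6.0 - 150.0*I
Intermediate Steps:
√((11 - 1*34) - 77)*(-15) + W(-8, -6) = √((11 - 1*34) - 77)*(-15) - 6 = √((11 - 34) - 77)*(-15) - 6 = √(-23 - 77)*(-15) - 6 = √(-100)*(-15) - 6 = (10*I)*(-15) - 6 = -150*I - 6 = -6 - 150*I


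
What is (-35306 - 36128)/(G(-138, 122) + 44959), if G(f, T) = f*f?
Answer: -71434/64003 ≈ -1.1161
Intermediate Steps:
G(f, T) = f**2
(-35306 - 36128)/(G(-138, 122) + 44959) = (-35306 - 36128)/((-138)**2 + 44959) = -71434/(19044 + 44959) = -71434/64003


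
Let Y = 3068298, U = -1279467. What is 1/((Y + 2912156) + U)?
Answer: 1/4700987 ≈ 2.1272e-7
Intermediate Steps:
1/((Y + 2912156) + U) = 1/((3068298 + 2912156) - 1279467) = 1/(5980454 - 1279467) = 1/4700987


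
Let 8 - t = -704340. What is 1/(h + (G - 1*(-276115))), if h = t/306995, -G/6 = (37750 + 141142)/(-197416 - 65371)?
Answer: 11524899295/3182271084152513 ≈ 3.6216e-6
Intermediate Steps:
t = 704348 (t = 8 - 1*(-704340) = 8 + 704340 = 704348)
G = 153336/37541 (G = -6*(37750 + 141142)/(-197416 - 65371) = -1073352/(-262787) = -1073352*(-1)/262787 = -6*(-25556/37541) = 153336/37541 ≈ 4.0845)
h = 704348/306995 ≈ 2.2943
1/(h + (G - 1*(-276115))) = 1/(704348/306995 + (153336/37541 - 1*(-276115))) = 1/(704348/306995 + (153336/37541 + 276115)) = 1/(704348/306995 + 10365786551/37541) = 1/(3182271084152513/11524899295) = 11524899295/3182271084152513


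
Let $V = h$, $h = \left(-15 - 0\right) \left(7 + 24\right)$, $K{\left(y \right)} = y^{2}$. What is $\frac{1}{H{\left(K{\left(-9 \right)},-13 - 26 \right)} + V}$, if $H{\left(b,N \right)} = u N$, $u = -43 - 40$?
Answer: $\frac{1}{2772} \approx 0.00036075$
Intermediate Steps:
$u = -83$
$h = -465$ ($h = \left(-15 + 0\right) 31 = \left(-15\right) 31 = -465$)
$V = -465$
$H{\left(b,N \right)} = - 83 N$
$\frac{1}{H{\left(K{\left(-9 \right)},-13 - 26 \right)} + V} = \frac{1}{- 83 \left(-13 - 26\right) - 465} = \frac{1}{\left(-83\right) \left(-39\right) - 465} = \frac{1}{3237 - 465} = \frac{1}{2772}$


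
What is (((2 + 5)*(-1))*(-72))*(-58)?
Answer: -29232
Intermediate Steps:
(((2 + 5)*(-1))*(-72))*(-58) = ((7*(-1))*(-72))*(-58) = -7*(-72)*(-58) = 504*(-58) = -29232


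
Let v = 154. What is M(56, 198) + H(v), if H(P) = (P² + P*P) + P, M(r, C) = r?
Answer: 47642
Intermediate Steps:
H(P) = P + 2*P² (H(P) = (P² + P²) + P = 2*P² + P = P + 2*P²)
M(56, 198) + H(v) = 56 + 154*(1 + 2*154) = 56 + 154*(1 + 308) = 56 + 154*309 = 56 + 47586 = 47642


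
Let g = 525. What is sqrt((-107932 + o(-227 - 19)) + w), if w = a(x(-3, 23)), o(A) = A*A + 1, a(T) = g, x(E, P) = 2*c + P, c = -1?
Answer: 3*I*sqrt(5210) ≈ 216.54*I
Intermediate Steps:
x(E, P) = -2 + P (x(E, P) = 2*(-1) + P = -2 + P)
a(T) = 525
o(A) = 1 + A**2 (o(A) = A**2 + 1 = 1 + A**2)
w = 525
sqrt((-107932 + o(-227 - 19)) + w) = sqrt((-107932 + (1 + (-227 - 19)**2)) + 525) = sqrt((-107932 + (1 + (-246)**2)) + 525) = sqrt((-107932 + (1 + 60516)) + 525) = sqrt((-107932 + 60517) + 525) = sqrt(-47415 + 525) = sqrt(-46890) = 3*I*sqrt(5210)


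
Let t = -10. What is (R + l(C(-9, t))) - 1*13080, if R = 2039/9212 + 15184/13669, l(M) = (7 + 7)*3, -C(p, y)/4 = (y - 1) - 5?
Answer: -1641561933365/125918828 ≈ -13037.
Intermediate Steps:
C(p, y) = 24 - 4*y (C(p, y) = -4*((y - 1) - 5) = -4*((-1 + y) - 5) = -4*(-6 + y) = 24 - 4*y)
l(M) = 42 (l(M) = 14*3 = 42)
R = 167746099/125918828 (R = 2039*(1/9212) + 15184*(1/13669) = 2039/9212 + 15184/13669 = 167746099/125918828 ≈ 1.3322)
(R + l(C(-9, t))) - 1*13080 = (167746099/125918828 + 42) - 1*13080 = 5456336875/125918828 - 13080 = -1641561933365/125918828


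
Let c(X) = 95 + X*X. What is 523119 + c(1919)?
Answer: 4205775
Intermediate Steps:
c(X) = 95 + X²
523119 + c(1919) = 523119 + (95 + 1919²) = 523119 + (95 + 3682561) = 523119 + 3682656 = 4205775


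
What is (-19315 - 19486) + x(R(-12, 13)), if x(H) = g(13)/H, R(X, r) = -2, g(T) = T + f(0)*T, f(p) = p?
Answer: -77615/2 ≈ -38808.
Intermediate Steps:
g(T) = T (g(T) = T + 0*T = T + 0 = T)
x(H) = 13/H
(-19315 - 19486) + x(R(-12, 13)) = (-19315 - 19486) + 13/(-2) = -38801 + 13*(-½) = -38801 - 13/2 = -77615/2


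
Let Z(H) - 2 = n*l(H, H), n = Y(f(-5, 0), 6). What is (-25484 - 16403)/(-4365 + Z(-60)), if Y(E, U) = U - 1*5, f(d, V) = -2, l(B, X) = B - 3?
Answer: 41887/4426 ≈ 9.4639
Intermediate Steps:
l(B, X) = -3 + B
Y(E, U) = -5 + U (Y(E, U) = U - 5 = -5 + U)
n = 1 (n = -5 + 6 = 1)
Z(H) = -1 + H (Z(H) = 2 + 1*(-3 + H) = 2 + (-3 + H) = -1 + H)
(-25484 - 16403)/(-4365 + Z(-60)) = (-25484 - 16403)/(-4365 + (-1 - 60)) = -41887/(-4365 - 61) = -41887/(-4426) = -41887*(-1/4426) = 41887/4426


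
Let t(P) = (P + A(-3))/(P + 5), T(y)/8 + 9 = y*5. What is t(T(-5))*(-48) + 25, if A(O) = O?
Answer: -2175/89 ≈ -24.438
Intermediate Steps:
T(y) = -72 + 40*y (T(y) = -72 + 8*(y*5) = -72 + 8*(5*y) = -72 + 40*y)
t(P) = (-3 + P)/(5 + P) (t(P) = (P - 3)/(P + 5) = (-3 + P)/(5 + P))
t(T(-5))*(-48) + 25 = ((-3 + (-72 + 40*(-5)))/(5 + (-72 + 40*(-5))))*(-48) + 25 = ((-3 + (-72 - 200))/(5 + (-72 - 200)))*(-48) + 25 = ((-3 - 272)/(5 - 272))*(-48) + 25 = (-275/(-267))*(-48) + 25 = -1/267*(-275)*(-48) + 25 = (275/267)*(-48) + 25 = -4400/89 + 25 = -2175/89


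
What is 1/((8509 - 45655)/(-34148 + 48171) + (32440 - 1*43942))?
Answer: -14023/161329692 ≈ -8.6921e-5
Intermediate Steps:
1/((8509 - 45655)/(-34148 + 48171) + (32440 - 1*43942)) = 1/(-37146/14023 + (32440 - 43942)) = 1/(-37146*1/14023 - 11502) = 1/(-37146/14023 - 11502) = 1/(-161329692/14023) = -14023/161329692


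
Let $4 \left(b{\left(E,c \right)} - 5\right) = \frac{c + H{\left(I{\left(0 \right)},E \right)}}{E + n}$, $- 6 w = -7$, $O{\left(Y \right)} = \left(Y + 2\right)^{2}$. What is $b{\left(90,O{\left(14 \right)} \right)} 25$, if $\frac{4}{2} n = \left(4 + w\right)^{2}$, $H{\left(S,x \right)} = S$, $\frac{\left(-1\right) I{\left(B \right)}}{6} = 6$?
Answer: $\frac{1029125}{7441} \approx 138.3$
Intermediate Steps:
$I{\left(B \right)} = -36$ ($I{\left(B \right)} = \left(-6\right) 6 = -36$)
$O{\left(Y \right)} = \left(2 + Y\right)^{2}$
$w = \frac{7}{6}$ ($w = \left(- \frac{1}{6}\right) \left(-7\right) = \frac{7}{6} \approx 1.1667$)
$n = \frac{961}{72}$ ($n = \frac{\left(4 + \frac{7}{6}\right)^{2}}{2} = \frac{\left(\frac{31}{6}\right)^{2}}{2} = \frac{1}{2} \cdot \frac{961}{36} = \frac{961}{72} \approx 13.347$)
$b{\left(E,c \right)} = 5 + \frac{-36 + c}{4 \left(\frac{961}{72} + E\right)}$ ($b{\left(E,c \right)} = 5 + \frac{\left(c - 36\right) \frac{1}{E + \frac{961}{72}}}{4} = 5 + \frac{\left(-36 + c\right) \frac{1}{\frac{961}{72} + E}}{4} = 5 + \frac{\frac{1}{\frac{961}{72} + E} \left(-36 + c\right)}{4} = 5 + \frac{-36 + c}{4 \left(\frac{961}{72} + E\right)}$)
$b{\left(90,O{\left(14 \right)} \right)} 25 = \frac{4157 + 18 \left(2 + 14\right)^{2} + 360 \cdot 90}{961 + 72 \cdot 90} \cdot 25 = \frac{4157 + 18 \cdot 16^{2} + 32400}{961 + 6480} \cdot 25 = \frac{4157 + 18 \cdot 256 + 32400}{7441} \cdot 25 = \frac{4157 + 4608 + 32400}{7441} \cdot 25 = \frac{1}{7441} \cdot 41165 \cdot 25 = \frac{41165}{7441} \cdot 25 = \frac{1029125}{7441}$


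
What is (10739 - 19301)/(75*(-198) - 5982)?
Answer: 1427/3472 ≈ 0.41100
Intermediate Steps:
(10739 - 19301)/(75*(-198) - 5982) = -8562/(-14850 - 5982) = -8562/(-20832) = -8562*(-1/20832) = 1427/3472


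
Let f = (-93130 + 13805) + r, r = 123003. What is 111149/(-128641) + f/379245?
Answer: -36533920907/48786456045 ≈ -0.74885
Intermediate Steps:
f = 43678 (f = (-93130 + 13805) + 123003 = -79325 + 123003 = 43678)
111149/(-128641) + f/379245 = 111149/(-128641) + 43678/379245 = 111149*(-1/128641) + 43678*(1/379245) = -111149/128641 + 43678/379245 = -36533920907/48786456045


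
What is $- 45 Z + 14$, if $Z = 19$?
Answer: $-841$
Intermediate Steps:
$- 45 Z + 14 = \left(-45\right) 19 + 14 = -855 + 14 = -841$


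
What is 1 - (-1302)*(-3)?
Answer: -3905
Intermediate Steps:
1 - (-1302)*(-3) = 1 - 21*186 = 1 - 3906 = -3905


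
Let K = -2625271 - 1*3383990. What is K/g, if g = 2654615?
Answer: -6009261/2654615 ≈ -2.2637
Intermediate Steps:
K = -6009261 (K = -2625271 - 3383990 = -6009261)
K/g = -6009261/2654615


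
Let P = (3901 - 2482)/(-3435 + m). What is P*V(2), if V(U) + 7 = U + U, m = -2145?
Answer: 473/620 ≈ 0.76290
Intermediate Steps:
V(U) = -7 + 2*U (V(U) = -7 + (U + U) = -7 + 2*U)
P = -473/1860 (P = (3901 - 2482)/(-3435 - 2145) = 1419/(-5580) = 1419*(-1/5580) = -473/1860 ≈ -0.25430)
P*V(2) = -473*(-7 + 2*2)/1860 = -473*(-7 + 4)/1860 = -473/1860*(-3) = 473/620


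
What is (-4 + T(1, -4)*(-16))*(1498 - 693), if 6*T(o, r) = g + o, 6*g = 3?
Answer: -6440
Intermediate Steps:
g = ½ (g = (⅙)*3 = ½ ≈ 0.50000)
T(o, r) = 1/12 + o/6 (T(o, r) = (½ + o)/6 = 1/12 + o/6)
(-4 + T(1, -4)*(-16))*(1498 - 693) = (-4 + (1/12 + (⅙)*1)*(-16))*(1498 - 693) = (-4 + (1/12 + ⅙)*(-16))*805 = (-4 + (¼)*(-16))*805 = (-4 - 4)*805 = -8*805 = -6440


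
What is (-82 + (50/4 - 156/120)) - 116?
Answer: -934/5 ≈ -186.80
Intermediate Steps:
(-82 + (50/4 - 156/120)) - 116 = (-82 + (50*(1/4) - 156*1/120)) - 116 = (-82 + (25/2 - 13/10)) - 116 = (-82 + 56/5) - 116 = -354/5 - 116 = -934/5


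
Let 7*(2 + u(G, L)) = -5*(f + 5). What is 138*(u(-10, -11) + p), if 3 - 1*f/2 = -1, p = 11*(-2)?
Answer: -32154/7 ≈ -4593.4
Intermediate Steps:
p = -22
f = 8 (f = 6 - 2*(-1) = 6 + 2 = 8)
u(G, L) = -79/7 (u(G, L) = -2 + (-5*(8 + 5))/7 = -2 + (-5*13)/7 = -2 + (1/7)*(-65) = -2 - 65/7 = -79/7)
138*(u(-10, -11) + p) = 138*(-79/7 - 22) = 138*(-233/7) = -32154/7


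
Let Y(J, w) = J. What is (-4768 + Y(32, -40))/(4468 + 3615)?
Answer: -4736/8083 ≈ -0.58592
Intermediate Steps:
(-4768 + Y(32, -40))/(4468 + 3615) = (-4768 + 32)/(4468 + 3615) = -4736/8083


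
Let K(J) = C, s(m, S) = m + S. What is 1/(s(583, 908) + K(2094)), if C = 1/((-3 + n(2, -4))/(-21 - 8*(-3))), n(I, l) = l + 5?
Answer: 2/2979 ≈ 0.00067137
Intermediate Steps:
n(I, l) = 5 + l
s(m, S) = S + m
C = -3/2 (C = 1/((-3 + (5 - 4))/(-21 - 8*(-3))) = 1/((-3 + 1)/(-21 + 24)) = 1/(-2/3) = 1/(-2*⅓) = 1/(-⅔) = -3/2 ≈ -1.5000)
K(J) = -3/2
1/(s(583, 908) + K(2094)) = 1/((908 + 583) - 3/2) = 1/(1491 - 3/2) = 1/(2979/2) = 2/2979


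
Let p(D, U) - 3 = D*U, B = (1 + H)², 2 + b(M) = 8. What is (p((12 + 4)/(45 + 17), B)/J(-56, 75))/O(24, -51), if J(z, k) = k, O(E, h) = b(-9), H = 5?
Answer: 127/4650 ≈ 0.027312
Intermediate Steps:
b(M) = 6 (b(M) = -2 + 8 = 6)
O(E, h) = 6
B = 36 (B = (1 + 5)² = 6² = 36)
p(D, U) = 3 + D*U
(p((12 + 4)/(45 + 17), B)/J(-56, 75))/O(24, -51) = ((3 + ((12 + 4)/(45 + 17))*36)/75)/6 = ((3 + (16/62)*36)*(1/75))*(⅙) = ((3 + (16*(1/62))*36)*(1/75))*(⅙) = ((3 + (8/31)*36)*(1/75))*(⅙) = ((3 + 288/31)*(1/75))*(⅙) = ((381/31)*(1/75))*(⅙) = (127/775)*(⅙) = 127/4650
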